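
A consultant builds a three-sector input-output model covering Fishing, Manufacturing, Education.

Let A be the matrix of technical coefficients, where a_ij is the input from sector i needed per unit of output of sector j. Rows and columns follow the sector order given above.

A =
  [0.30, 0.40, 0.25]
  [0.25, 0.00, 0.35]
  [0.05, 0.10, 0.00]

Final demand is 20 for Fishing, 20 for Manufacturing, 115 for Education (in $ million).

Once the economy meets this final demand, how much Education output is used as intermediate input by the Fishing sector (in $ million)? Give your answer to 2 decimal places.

z_EF = 6.61

I − A =
  [   0.70    -0.40    -0.25]
  [  -0.25     1.00    -0.35]
  [  -0.05    -0.10     1.00]
Cofactors of I−A, C_ij = (−1)^(i+j)·(minor ij) (rows/columns in the sector order above):
  C_11 = (1.00)(1.00) − (-0.35)(-0.10) = 0.9650
  C_12 = −[(-0.25)(1.00) − (-0.35)(-0.05)] = 0.2675
  C_13 = (-0.25)(-0.10) − (1.00)(-0.05) = 0.0750
  C_21 = −[(-0.40)(1.00) − (-0.25)(-0.10)] = 0.4250
  C_22 = (0.70)(1.00) − (-0.25)(-0.05) = 0.6875
  C_23 = −[(0.70)(-0.10) − (-0.40)(-0.05)] = 0.0900
  C_31 = (-0.40)(-0.35) − (-0.25)(1.00) = 0.3900
  C_32 = −[(0.70)(-0.35) − (-0.25)(-0.25)] = 0.3075
  C_33 = (0.70)(1.00) − (-0.40)(-0.25) = 0.6000
det(I−A) = Σ_j (I−A)_1j·C_1j = (0.70)(0.9650) + (-0.40)(0.2675) + (-0.25)(0.0750) = 0.54975
adj(I−A) = Cᵀ =
  [ 0.9650   0.4250   0.3900]
  [ 0.2675   0.6875   0.3075]
  [ 0.0750   0.0900   0.6000]
(I − A)⁻¹ = adj(I−A) / det(I−A) ≈
  [   1.7553     0.7731     0.7094]
  [   0.4866     1.2506     0.5593]
  [   0.1364     0.1637     1.0914]
First solve x = (I − A)⁻¹ d = adj(I−A)·d / det(I−A); in particular x_F = (0.9650·20 + 0.4250·20 + 0.3900·115) / 0.54975 = 72.65 / 0.54975 ≈ 132.1510.
Intermediate flow from E to F: z_EF = a_EF · x_F = 0.05 × 72.65 / 0.54975 = 3.6325 / 0.54975 ≈ 6.61.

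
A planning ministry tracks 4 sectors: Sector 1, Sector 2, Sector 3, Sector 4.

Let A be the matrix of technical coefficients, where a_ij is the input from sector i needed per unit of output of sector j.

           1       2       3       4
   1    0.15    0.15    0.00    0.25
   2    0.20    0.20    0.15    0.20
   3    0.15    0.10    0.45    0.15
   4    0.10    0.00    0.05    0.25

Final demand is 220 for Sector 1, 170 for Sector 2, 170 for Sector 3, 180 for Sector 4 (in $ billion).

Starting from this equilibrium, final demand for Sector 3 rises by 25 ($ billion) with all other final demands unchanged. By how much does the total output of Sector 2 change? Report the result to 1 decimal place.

Δx_2 = 10.9

I − A =
  [   0.85    -0.15     0.00    -0.25]
  [  -0.20     0.80    -0.15    -0.20]
  [  -0.15    -0.10     0.55    -0.15]
  [  -0.10     0.00    -0.05     0.75]
Compute the cofactors C_ij = (−1)^(i+j)·(3×3 minor ij) of I−A; the adjugate is their transpose:
adj(I−A) = Cᵀ =
  [ 0.311750   0.062000   0.028375   0.126125]
  [ 0.112625   0.328625   0.102875   0.145750]
  [ 0.119000   0.080375   0.464500   0.154000]
  [ 0.049500   0.013625   0.034750   0.341375]
det(I−A) = Σ_j (I−A)_1j·C_1j = (0.85)(0.311750) + (-0.15)(0.112625) + (0.00)(0.119000) + (-0.25)(0.049500) = 0.23571875
(I − A)⁻¹ = adj(I−A) / det(I−A) ≈
  [   1.3226     0.2630     0.1204     0.5351]
  [   0.4778     1.3941     0.4364     0.6183]
  [   0.5048     0.3410     1.9706     0.6533]
  [   0.2100     0.0578     0.1474     1.4482]
Δx = (I − A)⁻¹ Δd with Δd having +25 in the Sector 3 component and 0 elsewhere.
So Δx_2 = L_23 · (+25), where L_23 = adj(I−A)_23 / det(I−A) = 0.102875 / 0.23571875.
Δx_2 = 0.102875 × (+25) / 0.23571875 = 2.571875 / 0.23571875 ≈ 10.9.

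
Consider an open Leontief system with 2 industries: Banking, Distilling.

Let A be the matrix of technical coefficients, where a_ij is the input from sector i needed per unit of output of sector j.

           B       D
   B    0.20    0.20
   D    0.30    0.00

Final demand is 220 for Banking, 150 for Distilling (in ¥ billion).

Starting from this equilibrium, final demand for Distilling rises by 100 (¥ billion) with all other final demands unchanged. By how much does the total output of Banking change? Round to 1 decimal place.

Δx_B = 27.0

I − A =
  [   0.80    -0.20]
  [  -0.30     1.00]
det(I−A) = (0.80)(1.00) − (-0.20)(-0.30) = 0.7400
adj(I−A) = [[1.00, 0.20], [0.30, 0.80]]
(I − A)⁻¹ = adj(I−A) / det(I−A) ≈
  [   1.3514     0.2703]
  [   0.4054     1.0811]
Δx = (I − A)⁻¹ Δd with Δd having +100 in the Distilling component and 0 elsewhere.
So Δx_B = L_BD · (+100), where L_BD = adj(I−A)_BD / det(I−A) = 0.20 / 0.7400.
Δx_B = 0.20 × (+100) / 0.7400 = 20.00 / 0.7400 ≈ 27.0.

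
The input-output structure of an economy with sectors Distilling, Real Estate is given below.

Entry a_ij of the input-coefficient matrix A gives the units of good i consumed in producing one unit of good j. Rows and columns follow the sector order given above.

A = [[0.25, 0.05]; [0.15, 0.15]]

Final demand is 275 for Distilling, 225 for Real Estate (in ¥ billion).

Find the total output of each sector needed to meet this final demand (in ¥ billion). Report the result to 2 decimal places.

I − A =
  [   0.75    -0.05]
  [  -0.15     0.85]
det(I−A) = (0.75)(0.85) − (-0.05)(-0.15) = 0.6300
adj(I−A) = [[0.85, 0.05], [0.15, 0.75]]
(I − A)⁻¹ = adj(I−A) / det(I−A) ≈
  [   1.3492     0.0794]
  [   0.2381     1.1905]
x = (I − A)⁻¹ d = adj(I−A)·d / det(I−A), with det(I−A) = 0.6300:
  x_D = (0.85·275 + 0.05·225) / 0.6300 = 245.00 / 0.6300 ≈ 388.89
  x_R = (0.15·275 + 0.75·225) / 0.6300 = 210.00 / 0.6300 ≈ 333.33

x_D = 388.89, x_R = 333.33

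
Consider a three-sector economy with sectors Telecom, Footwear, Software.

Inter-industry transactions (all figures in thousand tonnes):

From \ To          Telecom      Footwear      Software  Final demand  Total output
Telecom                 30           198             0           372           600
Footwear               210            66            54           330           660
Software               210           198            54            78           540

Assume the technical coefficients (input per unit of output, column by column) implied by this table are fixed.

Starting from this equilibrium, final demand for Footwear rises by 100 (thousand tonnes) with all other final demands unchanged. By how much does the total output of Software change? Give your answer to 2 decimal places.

Δx_S = 61.32

Technical coefficients a_ij = z_ij / X_j:
  a_TT = 30/600 = 0.05, a_FT = 210/600 = 0.35, a_ST = 210/600 = 0.35
  a_TF = 198/660 = 0.30, a_FF = 66/660 = 0.10, a_SF = 198/660 = 0.30
  a_TS = 0/540 = 0.00, a_FS = 54/540 = 0.10, a_SS = 54/540 = 0.10
I − A =
  [   0.95    -0.30     0.00]
  [  -0.35     0.90    -0.10]
  [  -0.35    -0.30     0.90]
Cofactors of I−A, C_ij = (−1)^(i+j)·(minor ij) (rows/columns in the sector order above):
  C_11 = (0.90)(0.90) − (-0.10)(-0.30) = 0.7800
  C_12 = −[(-0.35)(0.90) − (-0.10)(-0.35)] = 0.3500
  C_13 = (-0.35)(-0.30) − (0.90)(-0.35) = 0.4200
  C_21 = −[(-0.30)(0.90) − (0.00)(-0.30)] = 0.2700
  C_22 = (0.95)(0.90) − (0.00)(-0.35) = 0.8550
  C_23 = −[(0.95)(-0.30) − (-0.30)(-0.35)] = 0.3900
  C_31 = (-0.30)(-0.10) − (0.00)(0.90) = 0.0300
  C_32 = −[(0.95)(-0.10) − (0.00)(-0.35)] = 0.0950
  C_33 = (0.95)(0.90) − (-0.30)(-0.35) = 0.7500
det(I−A) = Σ_j (I−A)_1j·C_1j = (0.95)(0.7800) + (-0.30)(0.3500) + (0.00)(0.4200) = 0.6360
adj(I−A) = Cᵀ =
  [ 0.7800   0.2700   0.0300]
  [ 0.3500   0.8550   0.0950]
  [ 0.4200   0.3900   0.7500]
(I − A)⁻¹ = adj(I−A) / det(I−A) ≈
  [   1.2264     0.4245     0.0472]
  [   0.5503     1.3443     0.1494]
  [   0.6604     0.6132     1.1792]
Δx = (I − A)⁻¹ Δd with Δd having +100 in the Footwear component and 0 elsewhere.
So Δx_S = L_SF · (+100), where L_SF = adj(I−A)_SF / det(I−A) = 0.3900 / 0.6360.
Δx_S = 0.3900 × (+100) / 0.6360 = 39.00 / 0.6360 ≈ 61.32.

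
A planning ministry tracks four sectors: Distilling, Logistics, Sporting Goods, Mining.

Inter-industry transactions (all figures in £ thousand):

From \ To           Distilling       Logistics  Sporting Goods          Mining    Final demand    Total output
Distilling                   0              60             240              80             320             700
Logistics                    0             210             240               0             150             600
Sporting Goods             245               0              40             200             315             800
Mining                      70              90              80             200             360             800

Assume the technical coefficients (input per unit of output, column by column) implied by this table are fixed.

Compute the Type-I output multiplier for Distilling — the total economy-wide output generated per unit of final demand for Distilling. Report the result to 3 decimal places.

m_D = 2.242

Technical coefficients a_ij = z_ij / X_j:
  a_DD = 0/700 = 0.00, a_LD = 0/700 = 0.00, a_SD = 245/700 = 0.35, a_MD = 70/700 = 0.10
  a_DL = 60/600 = 0.10, a_LL = 210/600 = 0.35, a_SL = 0/600 = 0.00, a_ML = 90/600 = 0.15
  a_DS = 240/800 = 0.30, a_LS = 240/800 = 0.30, a_SS = 40/800 = 0.05, a_MS = 80/800 = 0.10
  a_DM = 80/800 = 0.10, a_LM = 0/800 = 0.00, a_SM = 200/800 = 0.25, a_MM = 200/800 = 0.25
I − A =
  [   1.00    -0.10    -0.30    -0.10]
  [   0.00     0.65    -0.30     0.00]
  [  -0.35     0.00     0.95    -0.25]
  [  -0.10    -0.15    -0.10     0.75]
Compute the cofactors C_ij = (−1)^(i+j)·(3×3 minor ij) of I−A; the adjugate is their transpose:
adj(I−A) = Cᵀ =
  [ 0.435625   0.094250   0.179750   0.118000]
  [ 0.086250   0.588250   0.222000   0.085500]
  [ 0.186875   0.071500   0.481000   0.185250]
  [ 0.100250   0.139750   0.132500   0.538750]
det(I−A) = Σ_j (I−A)_1j·C_1j = (1.00)(0.435625) + (-0.10)(0.086250) + (-0.30)(0.186875) + (-0.10)(0.100250) = 0.3609125
(I − A)⁻¹ = adj(I−A) / det(I−A) ≈
  [   1.2070     0.2611     0.4980     0.3269]
  [   0.2390     1.6299     0.6151     0.2369]
  [   0.5178     0.1981     1.3327     0.5133]
  [   0.2778     0.3872     0.3671     1.4927]
The output multiplier for sector j is the column-j sum of the Leontief inverse (I − A)⁻¹ = adj(I−A) / det(I−A).
Column D of adj(I−A): (0.435625, 0.086250, 0.186875, 0.100250); det(I−A) = 0.3609125.
m_D = (0.435625 + 0.086250 + 0.186875 + 0.100250) / 0.3609125 = 0.809 / 0.3609125 ≈ 2.242.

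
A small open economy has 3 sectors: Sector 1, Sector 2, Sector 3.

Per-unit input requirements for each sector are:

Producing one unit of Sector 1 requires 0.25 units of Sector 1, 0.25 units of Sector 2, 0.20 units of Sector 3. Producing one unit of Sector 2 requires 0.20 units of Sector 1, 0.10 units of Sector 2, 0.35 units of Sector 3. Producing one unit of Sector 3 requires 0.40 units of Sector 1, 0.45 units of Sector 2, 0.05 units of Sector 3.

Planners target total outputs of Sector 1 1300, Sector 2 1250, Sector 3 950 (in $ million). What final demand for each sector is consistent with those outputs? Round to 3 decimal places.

I − A =
  [   0.75    -0.20    -0.40]
  [  -0.25     0.90    -0.45]
  [  -0.20    -0.35     0.95]
d = (I − A) x:
  d_1 = (+0.75)·1300 + (-0.20)·1250 + (-0.40)·950 = 345.000
  d_2 = (-0.25)·1300 + (+0.90)·1250 + (-0.45)·950 = 372.500
  d_3 = (-0.20)·1300 + (-0.35)·1250 + (+0.95)·950 = 205.000

d_1 = 345.000, d_2 = 372.500, d_3 = 205.000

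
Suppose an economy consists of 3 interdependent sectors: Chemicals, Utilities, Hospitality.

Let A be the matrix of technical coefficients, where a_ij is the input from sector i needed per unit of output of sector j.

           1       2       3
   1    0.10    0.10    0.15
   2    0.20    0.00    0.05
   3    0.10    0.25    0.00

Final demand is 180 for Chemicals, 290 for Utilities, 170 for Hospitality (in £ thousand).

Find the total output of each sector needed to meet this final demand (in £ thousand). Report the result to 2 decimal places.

x_1 = 288.47, x_2 = 362.16, x_3 = 289.39

I − A =
  [   0.90    -0.10    -0.15]
  [  -0.20     1.00    -0.05]
  [  -0.10    -0.25     1.00]
Cofactors of I−A, C_ij = (−1)^(i+j)·(minor ij) (rows/columns in the sector order above):
  C_11 = (1.00)(1.00) − (-0.05)(-0.25) = 0.9875
  C_12 = −[(-0.20)(1.00) − (-0.05)(-0.10)] = 0.2050
  C_13 = (-0.20)(-0.25) − (1.00)(-0.10) = 0.1500
  C_21 = −[(-0.10)(1.00) − (-0.15)(-0.25)] = 0.1375
  C_22 = (0.90)(1.00) − (-0.15)(-0.10) = 0.8850
  C_23 = −[(0.90)(-0.25) − (-0.10)(-0.10)] = 0.2350
  C_31 = (-0.10)(-0.05) − (-0.15)(1.00) = 0.1550
  C_32 = −[(0.90)(-0.05) − (-0.15)(-0.20)] = 0.0750
  C_33 = (0.90)(1.00) − (-0.10)(-0.20) = 0.8800
det(I−A) = Σ_j (I−A)_1j·C_1j = (0.90)(0.9875) + (-0.10)(0.2050) + (-0.15)(0.1500) = 0.84575
adj(I−A) = Cᵀ =
  [ 0.9875   0.1375   0.1550]
  [ 0.2050   0.8850   0.0750]
  [ 0.1500   0.2350   0.8800]
(I − A)⁻¹ = adj(I−A) / det(I−A) ≈
  [   1.1676     0.1626     0.1833]
  [   0.2424     1.0464     0.0887]
  [   0.1774     0.2779     1.0405]
x = (I − A)⁻¹ d = adj(I−A)·d / det(I−A), with det(I−A) = 0.84575:
  x_1 = (0.9875·180 + 0.1375·290 + 0.1550·170) / 0.84575 = 243.975 / 0.84575 ≈ 288.47
  x_2 = (0.2050·180 + 0.8850·290 + 0.0750·170) / 0.84575 = 306.30 / 0.84575 ≈ 362.16
  x_3 = (0.1500·180 + 0.2350·290 + 0.8800·170) / 0.84575 = 244.75 / 0.84575 ≈ 289.39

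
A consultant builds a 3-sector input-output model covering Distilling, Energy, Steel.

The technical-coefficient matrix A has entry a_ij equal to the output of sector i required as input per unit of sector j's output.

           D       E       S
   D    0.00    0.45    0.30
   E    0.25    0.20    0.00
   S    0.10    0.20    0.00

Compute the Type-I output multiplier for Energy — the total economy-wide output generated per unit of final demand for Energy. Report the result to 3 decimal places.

m_E = 2.660

I − A =
  [   1.00    -0.45    -0.30]
  [  -0.25     0.80     0.00]
  [  -0.10    -0.20     1.00]
Cofactors of I−A, C_ij = (−1)^(i+j)·(minor ij) (rows/columns in the sector order above):
  C_11 = (0.80)(1.00) − (0.00)(-0.20) = 0.8000
  C_12 = −[(-0.25)(1.00) − (0.00)(-0.10)] = 0.2500
  C_13 = (-0.25)(-0.20) − (0.80)(-0.10) = 0.1300
  C_21 = −[(-0.45)(1.00) − (-0.30)(-0.20)] = 0.5100
  C_22 = (1.00)(1.00) − (-0.30)(-0.10) = 0.9700
  C_23 = −[(1.00)(-0.20) − (-0.45)(-0.10)] = 0.2450
  C_31 = (-0.45)(0.00) − (-0.30)(0.80) = 0.2400
  C_32 = −[(1.00)(0.00) − (-0.30)(-0.25)] = 0.0750
  C_33 = (1.00)(0.80) − (-0.45)(-0.25) = 0.6875
det(I−A) = Σ_j (I−A)_1j·C_1j = (1.00)(0.8000) + (-0.45)(0.2500) + (-0.30)(0.1300) = 0.6485
adj(I−A) = Cᵀ =
  [ 0.8000   0.5100   0.2400]
  [ 0.2500   0.9700   0.0750]
  [ 0.1300   0.2450   0.6875]
(I − A)⁻¹ = adj(I−A) / det(I−A) ≈
  [   1.2336     0.7864     0.3701]
  [   0.3855     1.4958     0.1157]
  [   0.2005     0.3778     1.0601]
The output multiplier for sector j is the column-j sum of the Leontief inverse (I − A)⁻¹ = adj(I−A) / det(I−A).
Column E of adj(I−A): (0.5100, 0.9700, 0.2450); det(I−A) = 0.6485.
m_E = (0.5100 + 0.9700 + 0.2450) / 0.6485 = 1.725 / 0.6485 ≈ 2.660.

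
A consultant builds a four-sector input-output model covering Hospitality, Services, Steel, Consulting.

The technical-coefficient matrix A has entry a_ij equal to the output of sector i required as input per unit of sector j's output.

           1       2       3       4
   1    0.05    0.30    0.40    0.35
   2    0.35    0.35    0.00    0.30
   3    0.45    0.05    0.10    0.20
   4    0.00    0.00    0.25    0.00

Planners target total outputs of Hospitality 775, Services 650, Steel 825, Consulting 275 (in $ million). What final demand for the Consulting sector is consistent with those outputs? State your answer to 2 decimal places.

d_4 = 68.75

I − A =
  [   0.95    -0.30    -0.40    -0.35]
  [  -0.35     0.65     0.00    -0.30]
  [  -0.45    -0.05     0.90    -0.20]
  [   0.00     0.00    -0.25     1.00]
d = (I − A) x:
  d_1 = (+0.95)·775 + (-0.30)·650 + (-0.40)·825 + (-0.35)·275 = 115.00
  d_2 = (-0.35)·775 + (+0.65)·650 + (+0.00)·825 + (-0.30)·275 = 68.75
  d_3 = (-0.45)·775 + (-0.05)·650 + (+0.90)·825 + (-0.20)·275 = 306.25
  d_4 = (+0.00)·775 + (+0.00)·650 + (-0.25)·825 + (+1.00)·275 = 68.75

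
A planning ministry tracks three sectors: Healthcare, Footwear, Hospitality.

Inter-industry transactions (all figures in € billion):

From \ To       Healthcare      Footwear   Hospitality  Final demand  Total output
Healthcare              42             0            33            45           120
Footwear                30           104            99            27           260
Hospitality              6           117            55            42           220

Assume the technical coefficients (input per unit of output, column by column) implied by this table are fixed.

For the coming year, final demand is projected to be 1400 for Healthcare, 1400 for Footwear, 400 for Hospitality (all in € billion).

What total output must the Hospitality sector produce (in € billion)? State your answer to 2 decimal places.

Technical coefficients a_ij = z_ij / X_j:
  a_11 = 42/120 = 0.35, a_21 = 30/120 = 0.25, a_31 = 6/120 = 0.05
  a_12 = 0/260 = 0.00, a_22 = 104/260 = 0.40, a_32 = 117/260 = 0.45
  a_13 = 33/220 = 0.15, a_23 = 99/220 = 0.45, a_33 = 55/220 = 0.25
I − A =
  [   0.65     0.00    -0.15]
  [  -0.25     0.60    -0.45]
  [  -0.05    -0.45     0.75]
Cofactors of I−A, C_ij = (−1)^(i+j)·(minor ij) (rows/columns in the sector order above):
  C_11 = (0.60)(0.75) − (-0.45)(-0.45) = 0.2475
  C_12 = −[(-0.25)(0.75) − (-0.45)(-0.05)] = 0.2100
  C_13 = (-0.25)(-0.45) − (0.60)(-0.05) = 0.1425
  C_21 = −[(0.00)(0.75) − (-0.15)(-0.45)] = 0.0675
  C_22 = (0.65)(0.75) − (-0.15)(-0.05) = 0.4800
  C_23 = −[(0.65)(-0.45) − (0.00)(-0.05)] = 0.2925
  C_31 = (0.00)(-0.45) − (-0.15)(0.60) = 0.0900
  C_32 = −[(0.65)(-0.45) − (-0.15)(-0.25)] = 0.3300
  C_33 = (0.65)(0.60) − (0.00)(-0.25) = 0.3900
det(I−A) = Σ_j (I−A)_1j·C_1j = (0.65)(0.2475) + (0.00)(0.2100) + (-0.15)(0.1425) = 0.1395
adj(I−A) = Cᵀ =
  [ 0.2475   0.0675   0.0900]
  [ 0.2100   0.4800   0.3300]
  [ 0.1425   0.2925   0.3900]
(I − A)⁻¹ = adj(I−A) / det(I−A) ≈
  [   1.7742     0.4839     0.6452]
  [   1.5054     3.4409     2.3656]
  [   1.0215     2.0968     2.7957]
x = (I − A)⁻¹ d = adj(I−A)·d / det(I−A), with det(I−A) = 0.1395:
  x_1 = (0.2475·1400 + 0.0675·1400 + 0.0900·400) / 0.1395 = 477.00 / 0.1395 ≈ 3419.35
  x_2 = (0.2100·1400 + 0.4800·1400 + 0.3300·400) / 0.1395 = 1098.00 / 0.1395 ≈ 7870.97
  x_3 = (0.1425·1400 + 0.2925·1400 + 0.3900·400) / 0.1395 = 765.00 / 0.1395 ≈ 5483.87

x_3 = 5483.87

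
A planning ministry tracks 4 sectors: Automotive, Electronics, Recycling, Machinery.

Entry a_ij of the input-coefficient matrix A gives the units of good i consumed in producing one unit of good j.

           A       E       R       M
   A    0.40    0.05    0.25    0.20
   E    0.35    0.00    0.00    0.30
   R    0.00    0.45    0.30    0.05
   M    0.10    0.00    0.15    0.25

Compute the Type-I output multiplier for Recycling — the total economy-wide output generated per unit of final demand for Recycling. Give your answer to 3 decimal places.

I − A =
  [   0.60    -0.05    -0.25    -0.20]
  [  -0.35     1.00     0.00    -0.30]
  [   0.00    -0.45     0.70    -0.05]
  [  -0.10     0.00    -0.15     0.75]
Compute the cofactors C_ij = (−1)^(i+j)·(3×3 minor ij) of I−A; the adjugate is their transpose:
adj(I−A) = Cᵀ =
  [ 0.497250   0.123750   0.219750   0.196750]
  [ 0.202125   0.295250   0.110625   0.179375]
  [ 0.136625   0.193750   0.415375   0.141625]
  [ 0.093625   0.055250   0.112375   0.368375]
det(I−A) = Σ_j (I−A)_1j·C_1j = (0.60)(0.497250) + (-0.05)(0.202125) + (-0.25)(0.136625) + (-0.20)(0.093625) = 0.2353625
(I − A)⁻¹ = adj(I−A) / det(I−A) ≈
  [   2.1127     0.5258     0.9337     0.8359]
  [   0.8588     1.2544     0.4700     0.7621]
  [   0.5805     0.8232     1.7648     0.6017]
  [   0.3978     0.2347     0.4775     1.5651]
The output multiplier for sector j is the column-j sum of the Leontief inverse (I − A)⁻¹ = adj(I−A) / det(I−A).
Column R of adj(I−A): (0.219750, 0.110625, 0.415375, 0.112375); det(I−A) = 0.2353625.
m_R = (0.219750 + 0.110625 + 0.415375 + 0.112375) / 0.2353625 = 0.858125 / 0.2353625 ≈ 3.646.

m_R = 3.646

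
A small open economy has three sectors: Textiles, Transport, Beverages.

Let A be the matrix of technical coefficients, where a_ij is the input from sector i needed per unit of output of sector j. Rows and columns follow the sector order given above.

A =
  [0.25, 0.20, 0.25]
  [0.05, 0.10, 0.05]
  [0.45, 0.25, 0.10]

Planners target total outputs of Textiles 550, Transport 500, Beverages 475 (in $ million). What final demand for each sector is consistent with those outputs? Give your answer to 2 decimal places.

d_1 = 193.75, d_2 = 398.75, d_3 = 55.00

I − A =
  [   0.75    -0.20    -0.25]
  [  -0.05     0.90    -0.05]
  [  -0.45    -0.25     0.90]
d = (I − A) x:
  d_1 = (+0.75)·550 + (-0.20)·500 + (-0.25)·475 = 193.75
  d_2 = (-0.05)·550 + (+0.90)·500 + (-0.05)·475 = 398.75
  d_3 = (-0.45)·550 + (-0.25)·500 + (+0.90)·475 = 55.00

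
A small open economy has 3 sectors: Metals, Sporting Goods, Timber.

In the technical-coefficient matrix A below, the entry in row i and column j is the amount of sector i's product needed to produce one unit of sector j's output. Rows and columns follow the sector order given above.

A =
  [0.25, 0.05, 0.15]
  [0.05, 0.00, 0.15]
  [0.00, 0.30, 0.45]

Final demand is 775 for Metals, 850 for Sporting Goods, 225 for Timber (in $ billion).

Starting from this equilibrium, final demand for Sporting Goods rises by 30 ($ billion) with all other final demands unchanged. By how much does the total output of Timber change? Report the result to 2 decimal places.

Δx_T = 17.99

I − A =
  [   0.75    -0.05    -0.15]
  [  -0.05     1.00    -0.15]
  [   0.00    -0.30     0.55]
Cofactors of I−A, C_ij = (−1)^(i+j)·(minor ij) (rows/columns in the sector order above):
  C_11 = (1.00)(0.55) − (-0.15)(-0.30) = 0.5050
  C_12 = −[(-0.05)(0.55) − (-0.15)(0.00)] = 0.0275
  C_13 = (-0.05)(-0.30) − (1.00)(0.00) = 0.0150
  C_21 = −[(-0.05)(0.55) − (-0.15)(-0.30)] = 0.0725
  C_22 = (0.75)(0.55) − (-0.15)(0.00) = 0.4125
  C_23 = −[(0.75)(-0.30) − (-0.05)(0.00)] = 0.2250
  C_31 = (-0.05)(-0.15) − (-0.15)(1.00) = 0.1575
  C_32 = −[(0.75)(-0.15) − (-0.15)(-0.05)] = 0.1200
  C_33 = (0.75)(1.00) − (-0.05)(-0.05) = 0.7475
det(I−A) = Σ_j (I−A)_1j·C_1j = (0.75)(0.5050) + (-0.05)(0.0275) + (-0.15)(0.0150) = 0.375125
adj(I−A) = Cᵀ =
  [ 0.5050   0.0725   0.1575]
  [ 0.0275   0.4125   0.1200]
  [ 0.0150   0.2250   0.7475]
(I − A)⁻¹ = adj(I−A) / det(I−A) ≈
  [   1.3462     0.1933     0.4199]
  [   0.0733     1.0996     0.3199]
  [   0.0400     0.5998     1.9927]
Δx = (I − A)⁻¹ Δd with Δd having +30 in the Sporting Goods component and 0 elsewhere.
So Δx_T = L_TS · (+30), where L_TS = adj(I−A)_TS / det(I−A) = 0.2250 / 0.375125.
Δx_T = 0.2250 × (+30) / 0.375125 = 6.75 / 0.375125 ≈ 17.99.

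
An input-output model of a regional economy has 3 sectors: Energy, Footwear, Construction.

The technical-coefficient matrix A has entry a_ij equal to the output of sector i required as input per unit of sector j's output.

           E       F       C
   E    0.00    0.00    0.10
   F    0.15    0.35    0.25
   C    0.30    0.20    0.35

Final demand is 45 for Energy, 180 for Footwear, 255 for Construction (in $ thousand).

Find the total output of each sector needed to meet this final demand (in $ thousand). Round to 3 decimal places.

x_E = 105.536, x_F = 534.107, x_C = 605.357

I − A =
  [   1.00     0.00    -0.10]
  [  -0.15     0.65    -0.25]
  [  -0.30    -0.20     0.65]
Cofactors of I−A, C_ij = (−1)^(i+j)·(minor ij) (rows/columns in the sector order above):
  C_11 = (0.65)(0.65) − (-0.25)(-0.20) = 0.3725
  C_12 = −[(-0.15)(0.65) − (-0.25)(-0.30)] = 0.1725
  C_13 = (-0.15)(-0.20) − (0.65)(-0.30) = 0.2250
  C_21 = −[(0.00)(0.65) − (-0.10)(-0.20)] = 0.0200
  C_22 = (1.00)(0.65) − (-0.10)(-0.30) = 0.6200
  C_23 = −[(1.00)(-0.20) − (0.00)(-0.30)] = 0.2000
  C_31 = (0.00)(-0.25) − (-0.10)(0.65) = 0.0650
  C_32 = −[(1.00)(-0.25) − (-0.10)(-0.15)] = 0.2650
  C_33 = (1.00)(0.65) − (0.00)(-0.15) = 0.6500
det(I−A) = Σ_j (I−A)_1j·C_1j = (1.00)(0.3725) + (0.00)(0.1725) + (-0.10)(0.2250) = 0.3500
adj(I−A) = Cᵀ =
  [ 0.3725   0.0200   0.0650]
  [ 0.1725   0.6200   0.2650]
  [ 0.2250   0.2000   0.6500]
(I − A)⁻¹ = adj(I−A) / det(I−A) ≈
  [   1.0643     0.0571     0.1857]
  [   0.4929     1.7714     0.7571]
  [   0.6429     0.5714     1.8571]
x = (I − A)⁻¹ d = adj(I−A)·d / det(I−A), with det(I−A) = 0.3500:
  x_E = (0.3725·45 + 0.0200·180 + 0.0650·255) / 0.3500 = 36.9375 / 0.3500 ≈ 105.536
  x_F = (0.1725·45 + 0.6200·180 + 0.2650·255) / 0.3500 = 186.9375 / 0.3500 ≈ 534.107
  x_C = (0.2250·45 + 0.2000·180 + 0.6500·255) / 0.3500 = 211.875 / 0.3500 ≈ 605.357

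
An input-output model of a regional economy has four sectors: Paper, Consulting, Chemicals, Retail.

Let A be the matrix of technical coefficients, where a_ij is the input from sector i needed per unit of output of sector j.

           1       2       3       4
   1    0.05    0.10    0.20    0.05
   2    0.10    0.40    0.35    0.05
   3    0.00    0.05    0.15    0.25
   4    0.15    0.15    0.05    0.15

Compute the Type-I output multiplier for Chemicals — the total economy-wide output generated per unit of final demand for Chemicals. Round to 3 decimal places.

m_3 = 2.846

I − A =
  [   0.95    -0.10    -0.20    -0.05]
  [  -0.10     0.60    -0.35    -0.05]
  [   0.00    -0.05     0.85    -0.25]
  [  -0.15    -0.15    -0.05     0.85]
Compute the cofactors C_ij = (−1)^(i+j)·(3×3 minor ij) of I−A; the adjugate is their transpose:
adj(I−A) = Cᵀ =
  [ 0.391500   0.093500   0.134625   0.068125]
  [ 0.090500   0.660625   0.301125   0.132750]
  [ 0.030875   0.079375   0.462875   0.142625]
  [ 0.086875   0.137750   0.104125   0.458375]
det(I−A) = Σ_j (I−A)_1j·C_1j = (0.95)(0.391500) + (-0.10)(0.090500) + (-0.20)(0.030875) + (-0.05)(0.086875) = 0.35235625
(I − A)⁻¹ = adj(I−A) / det(I−A) ≈
  [   1.1111     0.2654     0.3821     0.1933]
  [   0.2568     1.8749     0.8546     0.3767]
  [   0.0876     0.2253     1.3137     0.4048]
  [   0.2466     0.3909     0.2955     1.3009]
The output multiplier for sector j is the column-j sum of the Leontief inverse (I − A)⁻¹ = adj(I−A) / det(I−A).
Column 3 of adj(I−A): (0.134625, 0.301125, 0.462875, 0.104125); det(I−A) = 0.35235625.
m_3 = (0.134625 + 0.301125 + 0.462875 + 0.104125) / 0.35235625 = 1.00275 / 0.35235625 ≈ 2.846.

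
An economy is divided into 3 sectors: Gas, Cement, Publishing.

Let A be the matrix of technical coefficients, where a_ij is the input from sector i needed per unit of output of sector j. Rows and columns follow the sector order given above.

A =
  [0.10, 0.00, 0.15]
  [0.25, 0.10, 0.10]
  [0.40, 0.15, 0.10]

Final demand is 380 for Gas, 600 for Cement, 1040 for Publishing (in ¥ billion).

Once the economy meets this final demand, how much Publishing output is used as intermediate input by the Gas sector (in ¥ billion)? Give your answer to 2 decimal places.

I − A =
  [   0.90     0.00    -0.15]
  [  -0.25     0.90    -0.10]
  [  -0.40    -0.15     0.90]
Cofactors of I−A, C_ij = (−1)^(i+j)·(minor ij) (rows/columns in the sector order above):
  C_11 = (0.90)(0.90) − (-0.10)(-0.15) = 0.7950
  C_12 = −[(-0.25)(0.90) − (-0.10)(-0.40)] = 0.2650
  C_13 = (-0.25)(-0.15) − (0.90)(-0.40) = 0.3975
  C_21 = −[(0.00)(0.90) − (-0.15)(-0.15)] = 0.0225
  C_22 = (0.90)(0.90) − (-0.15)(-0.40) = 0.7500
  C_23 = −[(0.90)(-0.15) − (0.00)(-0.40)] = 0.1350
  C_31 = (0.00)(-0.10) − (-0.15)(0.90) = 0.1350
  C_32 = −[(0.90)(-0.10) − (-0.15)(-0.25)] = 0.1275
  C_33 = (0.90)(0.90) − (0.00)(-0.25) = 0.8100
det(I−A) = Σ_j (I−A)_1j·C_1j = (0.90)(0.7950) + (0.00)(0.2650) + (-0.15)(0.3975) = 0.655875
adj(I−A) = Cᵀ =
  [ 0.7950   0.0225   0.1350]
  [ 0.2650   0.7500   0.1275]
  [ 0.3975   0.1350   0.8100]
(I − A)⁻¹ = adj(I−A) / det(I−A) ≈
  [   1.2121     0.0343     0.2058]
  [   0.4040     1.1435     0.1944]
  [   0.6061     0.2058     1.2350]
First solve x = (I − A)⁻¹ d = adj(I−A)·d / det(I−A); in particular x_G = (0.7950·380 + 0.0225·600 + 0.1350·1040) / 0.655875 = 456.00 / 0.655875 ≈ 695.2544.
Intermediate flow from P to G: z_PG = a_PG · x_G = 0.40 × 456.00 / 0.655875 = 182.40 / 0.655875 ≈ 278.10.

z_PG = 278.10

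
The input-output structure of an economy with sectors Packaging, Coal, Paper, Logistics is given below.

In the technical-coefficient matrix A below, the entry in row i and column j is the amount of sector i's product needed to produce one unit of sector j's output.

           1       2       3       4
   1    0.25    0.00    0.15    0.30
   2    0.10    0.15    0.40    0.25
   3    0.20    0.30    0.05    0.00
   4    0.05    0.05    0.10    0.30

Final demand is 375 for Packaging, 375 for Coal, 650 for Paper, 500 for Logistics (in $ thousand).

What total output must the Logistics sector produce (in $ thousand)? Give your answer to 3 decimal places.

x_4 = 1124.395

I − A =
  [   0.75     0.00    -0.15    -0.30]
  [  -0.10     0.85    -0.40    -0.25]
  [  -0.20    -0.30     0.95     0.00]
  [  -0.05    -0.05    -0.10     0.70]
Compute the cofactors C_ij = (−1)^(i+j)·(3×3 minor ij) of I−A; the adjugate is their transpose:
adj(I−A) = Cᵀ =
  [ 0.461875   0.054750   0.118875   0.217500]
  [ 0.139375   0.457500   0.238125   0.223125]
  [ 0.141250   0.156000   0.422625   0.116250]
  [ 0.063125   0.058875   0.085875   0.485625]
det(I−A) = Σ_j (I−A)_1j·C_1j = (0.75)(0.461875) + (0.00)(0.139375) + (-0.15)(0.141250) + (-0.30)(0.063125) = 0.30628125
(I − A)⁻¹ = adj(I−A) / det(I−A) ≈
  [   1.5080     0.1788     0.3881     0.7101]
  [   0.4551     1.4937     0.7775     0.7285]
  [   0.4612     0.5093     1.3799     0.3796]
  [   0.2061     0.1922     0.2804     1.5856]
x = (I − A)⁻¹ d = adj(I−A)·d / det(I−A), with det(I−A) = 0.30628125:
  x_1 = (0.461875·375 + 0.054750·375 + 0.118875·650 + 0.217500·500) / 0.30628125 = 379.753125 / 0.30628125 ≈ 1239.884
  x_2 = (0.139375·375 + 0.457500·375 + 0.238125·650 + 0.223125·500) / 0.30628125 = 490.171875 / 0.30628125 ≈ 1600.398
  x_3 = (0.141250·375 + 0.156000·375 + 0.422625·650 + 0.116250·500) / 0.30628125 = 444.30 / 0.30628125 ≈ 1450.627
  x_4 = (0.063125·375 + 0.058875·375 + 0.085875·650 + 0.485625·500) / 0.30628125 = 344.38125 / 0.30628125 ≈ 1124.395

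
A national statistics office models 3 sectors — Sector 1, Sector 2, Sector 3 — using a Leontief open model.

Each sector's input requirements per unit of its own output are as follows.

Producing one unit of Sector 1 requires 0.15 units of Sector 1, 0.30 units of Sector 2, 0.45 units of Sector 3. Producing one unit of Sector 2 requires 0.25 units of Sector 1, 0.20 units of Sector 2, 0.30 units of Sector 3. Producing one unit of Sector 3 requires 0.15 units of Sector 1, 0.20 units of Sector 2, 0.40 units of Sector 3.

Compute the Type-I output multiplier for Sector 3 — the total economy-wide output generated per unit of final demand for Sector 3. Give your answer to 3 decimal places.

I − A =
  [   0.85    -0.25    -0.15]
  [  -0.30     0.80    -0.20]
  [  -0.45    -0.30     0.60]
Cofactors of I−A, C_ij = (−1)^(i+j)·(minor ij) (rows/columns in the sector order above):
  C_11 = (0.80)(0.60) − (-0.20)(-0.30) = 0.4200
  C_12 = −[(-0.30)(0.60) − (-0.20)(-0.45)] = 0.2700
  C_13 = (-0.30)(-0.30) − (0.80)(-0.45) = 0.4500
  C_21 = −[(-0.25)(0.60) − (-0.15)(-0.30)] = 0.1950
  C_22 = (0.85)(0.60) − (-0.15)(-0.45) = 0.4425
  C_23 = −[(0.85)(-0.30) − (-0.25)(-0.45)] = 0.3675
  C_31 = (-0.25)(-0.20) − (-0.15)(0.80) = 0.1700
  C_32 = −[(0.85)(-0.20) − (-0.15)(-0.30)] = 0.2150
  C_33 = (0.85)(0.80) − (-0.25)(-0.30) = 0.6050
det(I−A) = Σ_j (I−A)_1j·C_1j = (0.85)(0.4200) + (-0.25)(0.2700) + (-0.15)(0.4500) = 0.2220
adj(I−A) = Cᵀ =
  [ 0.4200   0.1950   0.1700]
  [ 0.2700   0.4425   0.2150]
  [ 0.4500   0.3675   0.6050]
(I − A)⁻¹ = adj(I−A) / det(I−A) ≈
  [   1.8919     0.8784     0.7658]
  [   1.2162     1.9932     0.9685]
  [   2.0270     1.6554     2.7252]
The output multiplier for sector j is the column-j sum of the Leontief inverse (I − A)⁻¹ = adj(I−A) / det(I−A).
Column 3 of adj(I−A): (0.1700, 0.2150, 0.6050); det(I−A) = 0.2220.
m_3 = (0.1700 + 0.2150 + 0.6050) / 0.2220 = 0.99 / 0.2220 ≈ 4.459.

m_3 = 4.459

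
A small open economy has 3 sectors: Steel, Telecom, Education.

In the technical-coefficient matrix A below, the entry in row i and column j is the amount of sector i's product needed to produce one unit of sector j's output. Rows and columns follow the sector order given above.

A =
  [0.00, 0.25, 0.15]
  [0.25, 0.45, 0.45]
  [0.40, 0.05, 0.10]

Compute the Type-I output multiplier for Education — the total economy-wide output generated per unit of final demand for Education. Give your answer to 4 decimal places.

I − A =
  [   1.00    -0.25    -0.15]
  [  -0.25     0.55    -0.45]
  [  -0.40    -0.05     0.90]
Cofactors of I−A, C_ij = (−1)^(i+j)·(minor ij) (rows/columns in the sector order above):
  C_11 = (0.55)(0.90) − (-0.45)(-0.05) = 0.4725
  C_12 = −[(-0.25)(0.90) − (-0.45)(-0.40)] = 0.4050
  C_13 = (-0.25)(-0.05) − (0.55)(-0.40) = 0.2325
  C_21 = −[(-0.25)(0.90) − (-0.15)(-0.05)] = 0.2325
  C_22 = (1.00)(0.90) − (-0.15)(-0.40) = 0.8400
  C_23 = −[(1.00)(-0.05) − (-0.25)(-0.40)] = 0.1500
  C_31 = (-0.25)(-0.45) − (-0.15)(0.55) = 0.1950
  C_32 = −[(1.00)(-0.45) − (-0.15)(-0.25)] = 0.4875
  C_33 = (1.00)(0.55) − (-0.25)(-0.25) = 0.4875
det(I−A) = Σ_j (I−A)_1j·C_1j = (1.00)(0.4725) + (-0.25)(0.4050) + (-0.15)(0.2325) = 0.336375
adj(I−A) = Cᵀ =
  [ 0.4725   0.2325   0.1950]
  [ 0.4050   0.8400   0.4875]
  [ 0.2325   0.1500   0.4875]
(I − A)⁻¹ = adj(I−A) / det(I−A) ≈
  [   1.40468     0.69119     0.57971]
  [   1.20401     2.49721     1.44928]
  [   0.69119     0.44593     1.44928]
The output multiplier for sector j is the column-j sum of the Leontief inverse (I − A)⁻¹ = adj(I−A) / det(I−A).
Column E of adj(I−A): (0.1950, 0.4875, 0.4875); det(I−A) = 0.336375.
m_E = (0.1950 + 0.4875 + 0.4875) / 0.336375 = 1.17 / 0.336375 ≈ 3.4783.

m_E = 3.4783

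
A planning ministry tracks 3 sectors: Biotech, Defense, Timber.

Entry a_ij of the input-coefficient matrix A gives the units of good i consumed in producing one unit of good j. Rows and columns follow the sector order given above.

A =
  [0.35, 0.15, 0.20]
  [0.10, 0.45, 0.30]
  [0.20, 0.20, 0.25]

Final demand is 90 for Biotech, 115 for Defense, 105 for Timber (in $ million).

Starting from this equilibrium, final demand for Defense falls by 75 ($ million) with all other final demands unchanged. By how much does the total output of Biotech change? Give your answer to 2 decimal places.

Δx_1 = -62.54

I − A =
  [   0.65    -0.15    -0.20]
  [  -0.10     0.55    -0.30]
  [  -0.20    -0.20     0.75]
Cofactors of I−A, C_ij = (−1)^(i+j)·(minor ij) (rows/columns in the sector order above):
  C_11 = (0.55)(0.75) − (-0.30)(-0.20) = 0.3525
  C_12 = −[(-0.10)(0.75) − (-0.30)(-0.20)] = 0.1350
  C_13 = (-0.10)(-0.20) − (0.55)(-0.20) = 0.1300
  C_21 = −[(-0.15)(0.75) − (-0.20)(-0.20)] = 0.1525
  C_22 = (0.65)(0.75) − (-0.20)(-0.20) = 0.4475
  C_23 = −[(0.65)(-0.20) − (-0.15)(-0.20)] = 0.1600
  C_31 = (-0.15)(-0.30) − (-0.20)(0.55) = 0.1550
  C_32 = −[(0.65)(-0.30) − (-0.20)(-0.10)] = 0.2150
  C_33 = (0.65)(0.55) − (-0.15)(-0.10) = 0.3425
det(I−A) = Σ_j (I−A)_1j·C_1j = (0.65)(0.3525) + (-0.15)(0.1350) + (-0.20)(0.1300) = 0.182875
adj(I−A) = Cᵀ =
  [ 0.3525   0.1525   0.1550]
  [ 0.1350   0.4475   0.2150]
  [ 0.1300   0.1600   0.3425]
(I − A)⁻¹ = adj(I−A) / det(I−A) ≈
  [   1.9275     0.8339     0.8476]
  [   0.7382     2.4470     1.1757]
  [   0.7109     0.8749     1.8729]
Δx = (I − A)⁻¹ Δd with Δd having -75 in the Defense component and 0 elsewhere.
So Δx_1 = L_12 · (-75), where L_12 = adj(I−A)_12 / det(I−A) = 0.1525 / 0.182875.
Δx_1 = 0.1525 × (-75) / 0.182875 = -11.4375 / 0.182875 ≈ -62.54.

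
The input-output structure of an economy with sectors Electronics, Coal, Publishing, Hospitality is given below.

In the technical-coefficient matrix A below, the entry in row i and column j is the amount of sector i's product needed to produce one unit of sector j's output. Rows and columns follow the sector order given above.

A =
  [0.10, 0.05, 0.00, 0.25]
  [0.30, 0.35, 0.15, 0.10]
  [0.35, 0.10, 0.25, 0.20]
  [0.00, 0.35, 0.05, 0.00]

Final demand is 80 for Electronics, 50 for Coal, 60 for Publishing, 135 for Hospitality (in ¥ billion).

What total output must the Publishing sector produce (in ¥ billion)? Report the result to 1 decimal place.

x_3 = 254.3

I − A =
  [   0.90    -0.05     0.00    -0.25]
  [  -0.30     0.65    -0.15    -0.10]
  [  -0.35    -0.10     0.75    -0.20]
  [   0.00    -0.35    -0.05     1.00]
Compute the cofactors C_ij = (−1)^(i+j)·(3×3 minor ij) of I−A; the adjugate is their transpose:
adj(I−A) = Cᵀ =
  [ 0.428750   0.103875   0.029000   0.123375]
  [ 0.276250   0.661625   0.143250   0.163875]
  [ 0.266250   0.201125   0.512250   0.189125]
  [ 0.110000   0.241625   0.075750   0.411375]
det(I−A) = Σ_j (I−A)_1j·C_1j = (0.90)(0.428750) + (-0.05)(0.276250) + (0.00)(0.266250) + (-0.25)(0.110000) = 0.3445625
(I − A)⁻¹ = adj(I−A) / det(I−A) ≈
  [   1.2443     0.3015     0.0842     0.3581]
  [   0.8017     1.9202     0.4157     0.4756]
  [   0.7727     0.5837     1.4867     0.5489]
  [   0.3192     0.7013     0.2198     1.1939]
x = (I − A)⁻¹ d = adj(I−A)·d / det(I−A), with det(I−A) = 0.3445625:
  x_1 = (0.428750·80 + 0.103875·50 + 0.029000·60 + 0.123375·135) / 0.3445625 = 57.889375 / 0.3445625 ≈ 168.0
  x_2 = (0.276250·80 + 0.661625·50 + 0.143250·60 + 0.163875·135) / 0.3445625 = 85.899375 / 0.3445625 ≈ 249.3
  x_3 = (0.266250·80 + 0.201125·50 + 0.512250·60 + 0.189125·135) / 0.3445625 = 87.623125 / 0.3445625 ≈ 254.3
  x_4 = (0.110000·80 + 0.241625·50 + 0.075750·60 + 0.411375·135) / 0.3445625 = 80.961875 / 0.3445625 ≈ 235.0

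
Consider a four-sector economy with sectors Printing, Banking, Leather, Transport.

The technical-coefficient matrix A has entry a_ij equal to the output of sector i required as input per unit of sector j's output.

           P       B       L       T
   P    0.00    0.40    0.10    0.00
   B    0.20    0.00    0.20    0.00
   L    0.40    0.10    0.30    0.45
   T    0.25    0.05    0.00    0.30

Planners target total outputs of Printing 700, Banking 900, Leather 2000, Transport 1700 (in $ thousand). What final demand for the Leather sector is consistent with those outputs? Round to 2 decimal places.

d_L = 265.00

I − A =
  [   1.00    -0.40    -0.10     0.00]
  [  -0.20     1.00    -0.20     0.00]
  [  -0.40    -0.10     0.70    -0.45]
  [  -0.25    -0.05     0.00     0.70]
d = (I − A) x:
  d_P = (+1.00)·700 + (-0.40)·900 + (-0.10)·2000 + (+0.00)·1700 = 140.00
  d_B = (-0.20)·700 + (+1.00)·900 + (-0.20)·2000 + (+0.00)·1700 = 360.00
  d_L = (-0.40)·700 + (-0.10)·900 + (+0.70)·2000 + (-0.45)·1700 = 265.00
  d_T = (-0.25)·700 + (-0.05)·900 + (+0.00)·2000 + (+0.70)·1700 = 970.00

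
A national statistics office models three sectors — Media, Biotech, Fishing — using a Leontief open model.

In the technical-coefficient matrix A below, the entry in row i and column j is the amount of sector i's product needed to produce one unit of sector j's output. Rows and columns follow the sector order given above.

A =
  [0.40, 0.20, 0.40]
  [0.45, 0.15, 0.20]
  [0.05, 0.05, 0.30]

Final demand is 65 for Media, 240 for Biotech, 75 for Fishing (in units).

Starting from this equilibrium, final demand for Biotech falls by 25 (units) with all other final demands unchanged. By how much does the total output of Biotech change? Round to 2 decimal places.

I − A =
  [   0.60    -0.20    -0.40]
  [  -0.45     0.85    -0.20]
  [  -0.05    -0.05     0.70]
Cofactors of I−A, C_ij = (−1)^(i+j)·(minor ij) (rows/columns in the sector order above):
  C_11 = (0.85)(0.70) − (-0.20)(-0.05) = 0.5850
  C_12 = −[(-0.45)(0.70) − (-0.20)(-0.05)] = 0.3250
  C_13 = (-0.45)(-0.05) − (0.85)(-0.05) = 0.0650
  C_21 = −[(-0.20)(0.70) − (-0.40)(-0.05)] = 0.1600
  C_22 = (0.60)(0.70) − (-0.40)(-0.05) = 0.4000
  C_23 = −[(0.60)(-0.05) − (-0.20)(-0.05)] = 0.0400
  C_31 = (-0.20)(-0.20) − (-0.40)(0.85) = 0.3800
  C_32 = −[(0.60)(-0.20) − (-0.40)(-0.45)] = 0.3000
  C_33 = (0.60)(0.85) − (-0.20)(-0.45) = 0.4200
det(I−A) = Σ_j (I−A)_1j·C_1j = (0.60)(0.5850) + (-0.20)(0.3250) + (-0.40)(0.0650) = 0.2600
adj(I−A) = Cᵀ =
  [ 0.5850   0.1600   0.3800]
  [ 0.3250   0.4000   0.3000]
  [ 0.0650   0.0400   0.4200]
(I − A)⁻¹ = adj(I−A) / det(I−A) ≈
  [   2.2500     0.6154     1.4615]
  [   1.2500     1.5385     1.1538]
  [   0.2500     0.1538     1.6154]
Δx = (I − A)⁻¹ Δd with Δd having -25 in the Biotech component and 0 elsewhere.
So Δx_B = L_BB · (-25), where L_BB = adj(I−A)_BB / det(I−A) = 0.4000 / 0.2600.
Δx_B = 0.4000 × (-25) / 0.2600 = -10.00 / 0.2600 ≈ -38.46.

Δx_B = -38.46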